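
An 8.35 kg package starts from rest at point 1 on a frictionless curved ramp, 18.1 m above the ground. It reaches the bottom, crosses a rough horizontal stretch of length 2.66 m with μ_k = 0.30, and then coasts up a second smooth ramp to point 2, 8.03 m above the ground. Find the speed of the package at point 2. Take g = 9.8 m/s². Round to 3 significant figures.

v = 13.5 m/s

Energy at 1: mgh₁ = (8.35)(9.8)(18.1) = 1481.1 J
Friction loss: W_f = μ_k mg d = 65.30 J
At 2: ½mv² + mgh₂ = mgh₁ − W_f
½mv² = 1481.1 − 65.30 − 657.09 = 758.73 J
v = √(2 × 758.73/8.35) = 13.48 m/s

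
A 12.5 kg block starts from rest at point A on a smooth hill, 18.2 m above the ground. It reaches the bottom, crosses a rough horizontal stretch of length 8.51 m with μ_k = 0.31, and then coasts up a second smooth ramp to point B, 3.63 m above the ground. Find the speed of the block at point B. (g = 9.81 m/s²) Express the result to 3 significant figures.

Energy at A: mgh₁ = (12.5)(9.81)(18.2) = 2231.8 J
Friction loss: W_f = μ_k mg d = 323.5 J
At B: ½mv² + mgh₂ = mgh₁ − W_f
½mv² = 2231.8 − 323.5 − 445.13 = 1463.1 J
v = √(2 × 1463.1/12.5) = 15.30 m/s

v = 15.3 m/s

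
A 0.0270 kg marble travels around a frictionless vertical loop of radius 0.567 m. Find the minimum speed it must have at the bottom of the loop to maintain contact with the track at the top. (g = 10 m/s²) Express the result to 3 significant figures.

At the top: mg = mv_top²/r ⇒ v_top² = gr = 5.670 m²/s²
Energy from bottom to top (height 2r): ½mv_bot² = ½mv_top² + mg(2r)
v_bot² = gr + 4gr = 5gr = 28.35
v_bot = √(5gr) = 5.324 m/s

v = 5.32 m/s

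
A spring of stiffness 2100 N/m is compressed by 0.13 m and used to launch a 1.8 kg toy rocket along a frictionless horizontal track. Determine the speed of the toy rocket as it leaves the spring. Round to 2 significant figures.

v = 4.4 m/s

The toy rocket leaves the spring when the spring is at natural length, so ½kx² = ½mv²
v = x√(k/m) = 0.13 × √(2100/1.8) = 4.440 m/s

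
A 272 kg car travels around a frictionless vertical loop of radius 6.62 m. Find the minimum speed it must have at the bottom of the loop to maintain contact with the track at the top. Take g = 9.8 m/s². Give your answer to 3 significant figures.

At the top: mg = mv_top²/r ⇒ v_top² = gr = 64.88 m²/s²
Energy from bottom to top (height 2r): ½mv_bot² = ½mv_top² + mg(2r)
v_bot² = gr + 4gr = 5gr = 324.4
v_bot = √(5gr) = 18.01 m/s

v = 18.0 m/s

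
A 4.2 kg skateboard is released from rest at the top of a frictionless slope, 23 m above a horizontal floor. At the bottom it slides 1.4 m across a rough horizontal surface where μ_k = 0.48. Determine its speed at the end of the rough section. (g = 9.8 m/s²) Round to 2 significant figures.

v = 21 m/s

Energy at the top = energy at the end + work done against friction:
mgh = ½mv² + μ_k m g d
W_f = μ_k mg d = (0.48)(4.2)(9.8)(1.4) = 27.66 J
½mv² = mgh − W_f = 946.68 − 27.66 = 919.02 J
v = √(2 × 919.02/4.2) = 20.92 m/s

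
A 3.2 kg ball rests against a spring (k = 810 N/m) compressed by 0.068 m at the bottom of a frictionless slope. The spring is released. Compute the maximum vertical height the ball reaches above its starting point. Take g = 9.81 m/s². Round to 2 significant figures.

h = 0.060 m

At maximum height the ball is at rest, so ½kx² = mgh
h = kx²/(2mg) = (810)(0.068)²/(2 × 3.2 × 9.81) = 0.05966 m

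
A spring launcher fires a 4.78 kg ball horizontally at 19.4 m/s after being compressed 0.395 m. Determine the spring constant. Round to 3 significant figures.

Energy stored in the spring equals the launch KE: ½kx² = ½mv²
k = mv²/x² = (4.78)(19.4)²/(0.395)² = 11530 N/m

k = 11500 N/m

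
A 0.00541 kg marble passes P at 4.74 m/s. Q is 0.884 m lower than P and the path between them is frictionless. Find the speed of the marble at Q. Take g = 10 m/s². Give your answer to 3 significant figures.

v = 6.34 m/s

By conservation of mechanical energy, ½mv₀² + mgh = ½mv²
v² = v₀² + 2gh = (4.74)² + 2(10)(0.884) = 40.148
v = √40.148 = 6.336 m/s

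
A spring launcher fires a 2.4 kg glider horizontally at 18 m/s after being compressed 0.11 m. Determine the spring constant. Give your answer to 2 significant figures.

k = 64000 N/m

Spring PE at full compression equals KE at release: ½kx² = ½mv²
k = mv²/x² = (2.4)(18)²/(0.11)² = 64264 N/m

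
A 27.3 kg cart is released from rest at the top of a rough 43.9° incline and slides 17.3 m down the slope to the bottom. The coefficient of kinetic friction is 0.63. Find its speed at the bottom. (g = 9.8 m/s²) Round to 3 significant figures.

v = 9.01 m/s

Energy: mgh = ½mv² + W_f, with h = L sinθ and W_f = μ_k (mg cosθ) L
mgh = mgL sinθ = (27.3)(9.8)(17.3)sin43.9° = 3209.4 J
W_f = μ_k mg cosθ · L = (0.63)(27.3)(9.8)cos43.9°·17.3 = 2101 J
½mv² = 3209.4 − 2101 = 1108.3 J
v = √(2 × 1108.3/27.3) = 9.011 m/s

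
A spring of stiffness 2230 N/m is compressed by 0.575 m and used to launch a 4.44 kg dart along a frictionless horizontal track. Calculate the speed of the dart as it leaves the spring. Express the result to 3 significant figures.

v = 12.9 m/s

The dart leaves the spring when the spring is at natural length, so ½kx² = ½mv²
v = x√(k/m) = 0.575 × √(2230/4.44) = 12.89 m/s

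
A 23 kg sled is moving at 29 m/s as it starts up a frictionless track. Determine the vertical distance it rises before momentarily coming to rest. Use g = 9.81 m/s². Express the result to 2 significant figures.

h = 43 m

By energy conservation, ½mv² = mgh
h = v²/(2g) = 29²/(2 × 9.81) = 42.86 m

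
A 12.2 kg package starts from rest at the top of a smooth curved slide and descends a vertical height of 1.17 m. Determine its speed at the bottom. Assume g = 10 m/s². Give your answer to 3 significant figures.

By conservation of mechanical energy, mgh = ½mv²
The mass cancels from both sides.
v = √(2gh) = √(2 × 10 × 1.17) = √23.400 = 4.837 m/s

v = 4.84 m/s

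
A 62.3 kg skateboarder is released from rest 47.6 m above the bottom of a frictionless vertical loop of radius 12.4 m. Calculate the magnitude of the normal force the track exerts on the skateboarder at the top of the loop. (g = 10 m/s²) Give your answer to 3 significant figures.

Energy from release to top (height 2r): mgh = ½mv_top² + mg(2r)
v_top² = 2g(h − 2r) = 2(10)(47.6 − 24.80) = 456.00 m²/s²
At the top, both N and weight point toward the centre: N + mg = mv_top²/r
N = m(v_top²/r − g) = 62.3(456.00/12.4 − 10) = 1668 N

N = 1670 N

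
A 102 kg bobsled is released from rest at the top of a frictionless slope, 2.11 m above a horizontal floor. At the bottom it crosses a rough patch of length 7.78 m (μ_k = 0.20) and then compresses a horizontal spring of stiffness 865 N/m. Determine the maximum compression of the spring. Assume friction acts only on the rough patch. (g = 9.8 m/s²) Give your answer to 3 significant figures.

Initial energy: E₁ = mgh = (102)(9.8)(2.11) = 2109.2 J
Friction removes W_f = μ_k mg d = (0.20)(102)(9.8)(7.78) = 1555 J
Energy reaching the spring: E = 2109.2 − 1555 = 553.78 J
At max compression ½kx² = E ⇒ x = √(2E/k) = √(2 × 553.78/865) = 1.132 m

x = 1.13 m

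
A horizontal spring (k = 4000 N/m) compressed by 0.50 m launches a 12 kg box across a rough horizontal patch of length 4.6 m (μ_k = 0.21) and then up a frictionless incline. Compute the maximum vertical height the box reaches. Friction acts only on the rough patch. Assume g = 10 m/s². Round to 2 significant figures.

h = 3.2 m

Spring energy: E₀ = ½kx² = ½(4000)(0.50)² = 500.00 J
Friction: W_f = μ_k mg d = (0.21)(12)(10)(4.6) = 115.9 J
Energy at base of ramp: E = 500.00 − 115.9 = 384.08 J
At max height all remaining energy is PE: mgh = E ⇒ h = E/(mg) = 384.08/(12 × 10) = 3.201 m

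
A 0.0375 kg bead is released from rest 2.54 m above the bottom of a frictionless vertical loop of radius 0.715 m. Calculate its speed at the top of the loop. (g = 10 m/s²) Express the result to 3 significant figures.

v = 4.71 m/s

Energy conservation: mgh = ½mv_top² + mg(2r)
v_top² = 2g(h − 2r) = 2(10)(2.54 − 1.430) = 22.20
v_top = 4.712 m/s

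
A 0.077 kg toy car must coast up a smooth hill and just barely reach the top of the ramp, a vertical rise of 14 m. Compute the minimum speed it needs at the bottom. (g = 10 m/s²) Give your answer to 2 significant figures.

v = 17 m/s

At the top it is momentarily at rest, so all KE converts to PE: ½mv² = mgh
v = √(2gh) = √(2 × 10 × 14) = 16.73 m/s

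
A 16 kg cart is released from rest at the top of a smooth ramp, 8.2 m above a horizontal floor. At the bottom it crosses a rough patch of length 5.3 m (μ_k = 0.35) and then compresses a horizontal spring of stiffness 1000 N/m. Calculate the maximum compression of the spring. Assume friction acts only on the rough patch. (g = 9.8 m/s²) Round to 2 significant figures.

x = 1.4 m

Initial energy: E₁ = mgh = (16)(9.8)(8.2) = 1285.8 J
Friction removes W_f = μ_k mg d = (0.35)(16)(9.8)(5.3) = 290.9 J
Energy reaching the spring: E = 1285.8 − 290.9 = 994.90 J
At max compression ½kx² = E ⇒ x = √(2E/k) = √(2 × 994.90/1000) = 1.411 m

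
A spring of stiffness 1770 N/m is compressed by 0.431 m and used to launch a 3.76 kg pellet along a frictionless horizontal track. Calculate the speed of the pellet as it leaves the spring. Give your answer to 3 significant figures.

Conservation of energy: ½kx² = ½mv²
v = x√(k/m) = 0.431 × √(1770/3.76) = 9.351 m/s

v = 9.35 m/s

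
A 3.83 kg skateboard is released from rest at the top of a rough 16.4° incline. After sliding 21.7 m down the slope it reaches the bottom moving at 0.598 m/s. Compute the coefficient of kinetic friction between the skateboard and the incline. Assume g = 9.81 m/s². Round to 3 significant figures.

μ_k = 0.293

The energy dissipated by friction is the PE lost minus the KE gained:
mgL sinθ = 230.20 J; ½mv² = 0.68481 J
W_f = 230.20 − 0.68481 = 229.5 J
μ_k = W_f/(mg cosθ · L) = 229.5/(36.04 × 21.7) = 0.2934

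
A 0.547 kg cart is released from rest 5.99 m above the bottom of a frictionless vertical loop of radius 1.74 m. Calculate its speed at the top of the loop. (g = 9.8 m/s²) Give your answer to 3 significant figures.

v = 7.01 m/s

Energy conservation: mgh = ½mv_top² + mg(2r)
v_top² = 2g(h − 2r) = 2(9.8)(5.99 − 3.480) = 49.20
v_top = 7.014 m/s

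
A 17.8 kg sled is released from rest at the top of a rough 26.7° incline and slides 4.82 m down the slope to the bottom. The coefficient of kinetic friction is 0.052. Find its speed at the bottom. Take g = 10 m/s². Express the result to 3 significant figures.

Work–energy: mg(L sinθ) − μ_k(mg cosθ)L = ½mv²
mgh = mgL sinθ = (17.8)(10)(4.82)sin26.7° = 385.50 J
W_f = μ_k mg cosθ · L = (0.052)(17.8)(10)cos26.7°·4.82 = 39.86 J
½mv² = 385.50 − 39.86 = 345.64 J
v = √(2 × 345.64/17.8) = 6.232 m/s

v = 6.23 m/s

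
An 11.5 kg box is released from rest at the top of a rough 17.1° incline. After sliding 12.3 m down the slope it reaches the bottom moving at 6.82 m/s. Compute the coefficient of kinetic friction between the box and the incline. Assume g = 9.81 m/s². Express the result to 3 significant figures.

μ_k = 0.106

mgh = ½mv² + μ_k (mg cosθ) L, with h = L sinθ
mgL sinθ = 408.02 J; ½mv² = 267.45 J
W_f = 408.02 − 267.45 = 140.6 J
μ_k = W_f/(mg cosθ · L) = 140.6/(107.8 × 12.3) = 0.1060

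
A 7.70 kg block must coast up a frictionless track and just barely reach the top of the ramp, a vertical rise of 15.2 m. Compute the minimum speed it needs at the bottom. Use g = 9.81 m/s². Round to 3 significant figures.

At the top it is momentarily at rest, so all KE converts to PE: ½mv² = mgh
v = √(2gh) = √(2 × 9.81 × 15.2) = 17.27 m/s

v = 17.3 m/s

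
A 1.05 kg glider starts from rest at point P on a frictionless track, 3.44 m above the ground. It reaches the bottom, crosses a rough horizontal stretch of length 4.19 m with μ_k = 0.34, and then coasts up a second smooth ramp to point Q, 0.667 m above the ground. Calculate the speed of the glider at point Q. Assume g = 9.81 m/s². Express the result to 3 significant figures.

v = 5.14 m/s

Energy at P: mgh₁ = (1.05)(9.81)(3.44) = 35.434 J
Friction loss: W_f = μ_k mg d = 14.67 J
At Q: ½mv² + mgh₂ = mgh₁ − W_f
½mv² = 35.434 − 14.67 − 6.8704 = 13.889 J
v = √(2 × 13.889/1.05) = 5.144 m/s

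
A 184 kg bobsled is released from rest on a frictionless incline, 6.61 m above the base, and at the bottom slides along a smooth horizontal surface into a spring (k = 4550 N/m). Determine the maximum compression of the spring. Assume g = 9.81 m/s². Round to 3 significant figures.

Gravitational PE at the top equals spring PE at max compression: mgh = ½kx²
x = √(2mgh/k) = √(2 × 184 × 9.81 × 6.61 / 4550) = 2.290 m

x = 2.29 m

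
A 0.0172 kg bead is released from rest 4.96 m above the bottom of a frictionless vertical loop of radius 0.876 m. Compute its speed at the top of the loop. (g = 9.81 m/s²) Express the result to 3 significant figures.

v = 7.93 m/s

Energy conservation: mgh = ½mv_top² + mg(2r)
v_top² = 2g(h − 2r) = 2(9.81)(4.96 − 1.752) = 62.94
v_top = 7.934 m/s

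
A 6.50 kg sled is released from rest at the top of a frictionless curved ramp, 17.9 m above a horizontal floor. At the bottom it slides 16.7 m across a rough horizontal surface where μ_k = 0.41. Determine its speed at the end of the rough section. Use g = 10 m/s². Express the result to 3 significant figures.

v = 14.9 m/s

Energy at the top = energy at the end + work done against friction:
mgh = ½mv² + μ_k m g d
W_f = μ_k mg d = (0.41)(6.50)(10)(16.7) = 445.1 J
½mv² = mgh − W_f = 1163.5 − 445.1 = 718.44 J
v = √(2 × 718.44/6.50) = 14.87 m/s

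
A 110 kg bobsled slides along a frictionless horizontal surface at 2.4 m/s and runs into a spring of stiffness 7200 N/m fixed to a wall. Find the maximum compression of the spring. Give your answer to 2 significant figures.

x = 0.30 m

Conservation of energy between contact and max compression: ½mv² = ½kx²
x = v√(m/k) = 2.4 × √(110/7200) = 0.2966 m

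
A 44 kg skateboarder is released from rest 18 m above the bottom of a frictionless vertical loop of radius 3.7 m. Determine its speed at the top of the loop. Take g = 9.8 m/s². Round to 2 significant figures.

v = 14 m/s

Energy conservation: mgh = ½mv_top² + mg(2r)
v_top² = 2g(h − 2r) = 2(9.8)(18 − 7.400) = 207.8
v_top = 14.41 m/s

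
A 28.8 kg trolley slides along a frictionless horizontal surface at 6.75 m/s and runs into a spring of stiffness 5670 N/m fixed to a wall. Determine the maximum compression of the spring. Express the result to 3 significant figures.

x = 0.481 m

Conservation of energy between contact and max compression: ½mv² = ½kx²
x = v√(m/k) = 6.75 × √(28.8/5670) = 0.4811 m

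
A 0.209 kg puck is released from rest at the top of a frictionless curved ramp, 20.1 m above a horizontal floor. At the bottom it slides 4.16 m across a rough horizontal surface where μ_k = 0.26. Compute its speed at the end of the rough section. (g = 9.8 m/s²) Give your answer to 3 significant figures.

v = 19.3 m/s

Applying the work–energy principle:
mgh = ½mv² + μ_k m g d
W_f = μ_k mg d = (0.26)(0.209)(9.8)(4.16) = 2.215 J
½mv² = mgh − W_f = 41.169 − 2.215 = 38.953 J
v = √(2 × 38.953/0.209) = 19.31 m/s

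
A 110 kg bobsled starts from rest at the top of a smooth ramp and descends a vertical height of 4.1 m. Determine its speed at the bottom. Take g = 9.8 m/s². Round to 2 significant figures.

v = 9.0 m/s

By conservation of mechanical energy, mgh = ½mv²
v = √(2gh) = √(2 × 9.8 × 4.1) = √80.360 = 8.964 m/s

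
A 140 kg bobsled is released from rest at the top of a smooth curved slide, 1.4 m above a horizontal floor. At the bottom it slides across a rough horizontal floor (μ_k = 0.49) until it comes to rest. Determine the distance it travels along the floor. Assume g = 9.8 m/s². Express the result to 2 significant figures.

Energy bookkeeping (friction removes W_f = μ_k N d):
At rest all PE has been dissipated by friction: mgh = μ_k m g d
d = h/μ_k = 1.4/0.49 = 2.857 m

d = 2.9 m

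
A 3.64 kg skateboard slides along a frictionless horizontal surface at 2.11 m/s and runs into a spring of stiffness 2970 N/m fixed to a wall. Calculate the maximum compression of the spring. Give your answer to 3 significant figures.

x = 0.0739 m

Conservation of energy between contact and max compression: ½mv² = ½kx²
x = v√(m/k) = 2.11 × √(3.64/2970) = 0.07387 m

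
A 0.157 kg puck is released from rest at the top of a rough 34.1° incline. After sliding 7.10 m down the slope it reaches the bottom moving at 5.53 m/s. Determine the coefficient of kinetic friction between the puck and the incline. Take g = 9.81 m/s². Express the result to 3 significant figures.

μ_k = 0.412

mgh = ½mv² + μ_k (mg cosθ) L, with h = L sinθ
mgL sinθ = 6.1307 J; ½mv² = 2.4006 J
W_f = 6.1307 − 2.4006 = 3.730 J
μ_k = W_f/(mg cosθ · L) = 3.730/(1.275 × 7.10) = 0.4119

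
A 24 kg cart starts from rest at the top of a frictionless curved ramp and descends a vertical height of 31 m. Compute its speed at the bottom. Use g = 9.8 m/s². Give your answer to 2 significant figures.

v = 25 m/s

By conservation of mechanical energy, mgh = ½mv²
v = √(2gh) = √(2 × 9.8 × 31) = √607.60 = 24.65 m/s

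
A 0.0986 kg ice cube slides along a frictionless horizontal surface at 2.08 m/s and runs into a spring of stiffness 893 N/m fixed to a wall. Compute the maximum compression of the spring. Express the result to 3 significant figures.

Conservation of energy between contact and max compression: ½mv² = ½kx²
x = v√(m/k) = 2.08 × √(0.0986/893) = 0.02186 m

x = 0.0219 m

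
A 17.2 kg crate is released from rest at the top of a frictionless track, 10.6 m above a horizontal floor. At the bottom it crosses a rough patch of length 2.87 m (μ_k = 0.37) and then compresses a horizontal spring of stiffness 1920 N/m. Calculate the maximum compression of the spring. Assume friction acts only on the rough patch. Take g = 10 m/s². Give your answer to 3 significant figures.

Initial energy: E₁ = mgh = (17.2)(10)(10.6) = 1823.2 J
Friction removes W_f = μ_k mg d = (0.37)(17.2)(10)(2.87) = 182.6 J
Energy reaching the spring: E = 1823.2 − 182.6 = 1640.6 J
At max compression ½kx² = E ⇒ x = √(2E/k) = √(2 × 1640.6/1920) = 1.307 m

x = 1.31 m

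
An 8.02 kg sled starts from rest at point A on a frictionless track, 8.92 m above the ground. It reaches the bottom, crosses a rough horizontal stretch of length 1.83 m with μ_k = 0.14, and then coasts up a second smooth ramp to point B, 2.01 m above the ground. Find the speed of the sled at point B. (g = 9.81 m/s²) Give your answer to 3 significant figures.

Energy at A: mgh₁ = (8.02)(9.81)(8.92) = 701.79 J
Friction loss: W_f = μ_k mg d = 20.16 J
At B: ½mv² + mgh₂ = mgh₁ − W_f
½mv² = 701.79 − 20.16 − 158.14 = 523.50 J
v = √(2 × 523.50/8.02) = 11.43 m/s

v = 11.4 m/s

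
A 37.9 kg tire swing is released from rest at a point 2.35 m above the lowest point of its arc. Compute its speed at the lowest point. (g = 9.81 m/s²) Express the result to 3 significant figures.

Energy conservation between the two points: mgh = ½mv²
The mass cancels from both sides.
v = √(2gh) = √(2 × 9.81 × 2.35) = √46.107 = 6.790 m/s

v = 6.79 m/s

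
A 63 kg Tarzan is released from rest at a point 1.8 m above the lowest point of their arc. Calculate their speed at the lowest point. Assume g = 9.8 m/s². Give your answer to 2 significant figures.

Equating total energy at the two states: mgh = ½mv²
v = √(2gh) = √(2 × 9.8 × 1.8) = √35.280 = 5.940 m/s

v = 5.9 m/s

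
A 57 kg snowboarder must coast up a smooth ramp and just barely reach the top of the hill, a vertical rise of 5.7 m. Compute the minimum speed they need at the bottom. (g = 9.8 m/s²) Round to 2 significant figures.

At the top they are momentarily at rest, so all KE converts to PE: ½mv² = mgh
v = √(2gh) = √(2 × 9.8 × 5.7) = 10.57 m/s

v = 11 m/s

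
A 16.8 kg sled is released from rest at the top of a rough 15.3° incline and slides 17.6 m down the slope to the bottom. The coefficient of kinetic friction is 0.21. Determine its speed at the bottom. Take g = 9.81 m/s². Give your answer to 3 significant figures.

Energy: mgh = ½mv² + W_f, with h = L sinθ and W_f = μ_k (mg cosθ) L
mgh = mgL sinθ = (16.8)(9.81)(17.6)sin15.3° = 765.40 J
W_f = μ_k mg cosθ · L = (0.21)(16.8)(9.81)cos15.3°·17.6 = 587.5 J
½mv² = 765.40 − 587.5 = 177.85 J
v = √(2 × 177.85/16.8) = 4.601 m/s

v = 4.60 m/s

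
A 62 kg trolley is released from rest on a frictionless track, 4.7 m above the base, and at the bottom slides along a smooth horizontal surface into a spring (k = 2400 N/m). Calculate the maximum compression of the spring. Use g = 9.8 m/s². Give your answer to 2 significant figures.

Energy conservation (no friction) from release to max compression: mgh = ½kx²
x = √(2mgh/k) = √(2 × 62 × 9.8 × 4.7 / 2400) = 1.543 m

x = 1.5 m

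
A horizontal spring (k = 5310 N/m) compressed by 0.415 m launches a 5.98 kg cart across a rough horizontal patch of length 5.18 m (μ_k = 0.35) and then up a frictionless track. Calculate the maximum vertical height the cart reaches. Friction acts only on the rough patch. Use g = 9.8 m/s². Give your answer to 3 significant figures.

h = 5.99 m

Spring energy: E₀ = ½kx² = ½(5310)(0.415)² = 457.26 J
Friction: W_f = μ_k mg d = (0.35)(5.98)(9.8)(5.18) = 106.2 J
Energy at base of ramp: E = 457.26 − 106.2 = 351.01 J
At max height all remaining energy is PE: mgh = E ⇒ h = E/(mg) = 351.01/(5.98 × 9.8) = 5.989 m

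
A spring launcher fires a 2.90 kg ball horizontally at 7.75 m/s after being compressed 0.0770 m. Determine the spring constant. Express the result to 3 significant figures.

k = 29400 N/m

Spring PE at full compression equals KE at release: ½kx² = ½mv²
k = mv²/x² = (2.90)(7.75)²/(0.0770)² = 29378 N/m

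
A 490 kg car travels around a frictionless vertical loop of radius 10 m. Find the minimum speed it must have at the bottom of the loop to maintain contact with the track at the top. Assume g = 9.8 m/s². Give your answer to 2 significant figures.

At the top: mg = mv_top²/r ⇒ v_top² = gr = 98.00 m²/s²
Energy from bottom to top (height 2r): ½mv_bot² = ½mv_top² + mg(2r)
v_bot² = gr + 4gr = 5gr = 490.0
v_bot = √(5gr) = 22.14 m/s

v = 22 m/s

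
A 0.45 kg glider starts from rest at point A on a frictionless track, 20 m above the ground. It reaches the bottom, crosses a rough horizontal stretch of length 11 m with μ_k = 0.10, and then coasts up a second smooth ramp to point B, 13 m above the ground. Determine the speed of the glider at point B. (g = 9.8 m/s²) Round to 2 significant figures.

v = 11 m/s

Energy at A: mgh₁ = (0.45)(9.8)(20) = 88.200 J
Friction loss: W_f = μ_k mg d = 4.851 J
At B: ½mv² + mgh₂ = mgh₁ − W_f
½mv² = 88.200 − 4.851 − 57.330 = 26.019 J
v = √(2 × 26.019/0.45) = 10.75 m/s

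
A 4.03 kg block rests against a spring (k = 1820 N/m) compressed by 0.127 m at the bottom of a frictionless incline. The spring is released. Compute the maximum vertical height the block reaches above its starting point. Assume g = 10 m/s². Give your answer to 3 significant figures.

h = 0.364 m

At maximum height the block is at rest, so ½kx² = mgh
h = kx²/(2mg) = (1820)(0.127)²/(2 × 4.03 × 10) = 0.3642 m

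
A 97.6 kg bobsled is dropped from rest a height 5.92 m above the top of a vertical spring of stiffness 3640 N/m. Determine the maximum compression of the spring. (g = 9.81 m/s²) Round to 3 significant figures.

Measuring PE from the top of the relaxed spring, at max compression the bobsled has dropped H + x with zero KE, so:
mg(H + x) = ½kx²
½(3640)x² − (97.6)(9.81)x − (97.6)(9.81)(5.92) = 0
1820x² − 957.5x − 5668 = 0
x = [957.5 + √(916722 + 4.1264e+07)]/(2 × 1820) = 2.047 m

x = 2.05 m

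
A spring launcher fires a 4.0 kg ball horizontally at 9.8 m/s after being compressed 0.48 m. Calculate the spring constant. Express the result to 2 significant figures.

Spring PE at full compression equals KE at release: ½kx² = ½mv²
k = mv²/x² = (4.0)(9.8)²/(0.48)² = 1667 N/m

k = 1700 N/m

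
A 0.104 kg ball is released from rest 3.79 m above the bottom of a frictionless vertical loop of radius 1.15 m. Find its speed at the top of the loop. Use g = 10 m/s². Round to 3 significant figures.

Energy conservation: mgh = ½mv_top² + mg(2r)
v_top² = 2g(h − 2r) = 2(10)(3.79 − 2.300) = 29.80
v_top = 5.459 m/s

v = 5.46 m/s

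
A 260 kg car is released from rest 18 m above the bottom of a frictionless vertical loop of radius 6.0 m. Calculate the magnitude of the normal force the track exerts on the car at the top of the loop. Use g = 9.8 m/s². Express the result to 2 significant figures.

Energy from release to top (height 2r): mgh = ½mv_top² + mg(2r)
v_top² = 2g(h − 2r) = 2(9.8)(18 − 12.00) = 117.60 m²/s²
At the top, both N and weight point toward the centre: N + mg = mv_top²/r
N = m(v_top²/r − g) = 260(117.60/6.0 − 9.8) = 2548 N

N = 2500 N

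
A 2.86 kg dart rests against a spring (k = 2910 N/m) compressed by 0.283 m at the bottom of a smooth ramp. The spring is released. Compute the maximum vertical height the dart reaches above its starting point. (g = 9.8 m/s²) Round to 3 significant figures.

All spring PE becomes gravitational PE at the highest point: ½kx² = mgh
h = kx²/(2mg) = (2910)(0.283)²/(2 × 2.86 × 9.8) = 4.158 m

h = 4.16 m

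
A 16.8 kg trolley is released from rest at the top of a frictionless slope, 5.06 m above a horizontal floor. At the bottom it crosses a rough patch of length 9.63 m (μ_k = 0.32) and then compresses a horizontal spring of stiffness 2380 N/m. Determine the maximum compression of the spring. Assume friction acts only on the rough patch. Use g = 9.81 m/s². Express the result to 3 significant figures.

Initial energy: E₁ = mgh = (16.8)(9.81)(5.06) = 833.93 J
Friction removes W_f = μ_k mg d = (0.32)(16.8)(9.81)(9.63) = 507.9 J
Energy reaching the spring: E = 833.93 − 507.9 = 326.06 J
At max compression ½kx² = E ⇒ x = √(2E/k) = √(2 × 326.06/2380) = 0.5234 m

x = 0.523 m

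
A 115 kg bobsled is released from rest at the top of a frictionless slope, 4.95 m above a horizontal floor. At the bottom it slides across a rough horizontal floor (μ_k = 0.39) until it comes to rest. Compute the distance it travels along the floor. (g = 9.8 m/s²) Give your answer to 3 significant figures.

d = 12.7 m

Energy at the top = energy at the end + work done against friction:
At rest all PE has been dissipated by friction: mgh = μ_k m g d
d = h/μ_k = 4.95/0.39 = 12.69 m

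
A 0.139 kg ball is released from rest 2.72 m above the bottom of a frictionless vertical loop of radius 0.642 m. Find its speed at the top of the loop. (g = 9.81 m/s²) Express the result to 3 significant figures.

Energy conservation: mgh = ½mv_top² + mg(2r)
v_top² = 2g(h − 2r) = 2(9.81)(2.72 − 1.284) = 28.17
v_top = 5.308 m/s

v = 5.31 m/s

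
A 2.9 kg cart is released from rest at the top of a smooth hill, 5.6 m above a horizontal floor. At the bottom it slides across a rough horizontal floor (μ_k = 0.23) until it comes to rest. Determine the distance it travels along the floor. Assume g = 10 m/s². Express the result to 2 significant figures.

d = 24 m

Energy bookkeeping (friction removes W_f = μ_k N d):
At rest all PE has been dissipated by friction: mgh = μ_k m g d
d = h/μ_k = 5.6/0.23 = 24.35 m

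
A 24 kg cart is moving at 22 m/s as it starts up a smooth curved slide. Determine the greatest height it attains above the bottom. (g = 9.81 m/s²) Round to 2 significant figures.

h = 25 m

Setting KE at the bottom equal to PE gained: ½mv² = mgh
h = v²/(2g) = 22²/(2 × 9.81) = 24.67 m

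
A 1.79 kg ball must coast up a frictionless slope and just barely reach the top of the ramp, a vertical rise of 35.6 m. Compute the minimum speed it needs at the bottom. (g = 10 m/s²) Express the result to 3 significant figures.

At the top it is momentarily at rest, so all KE converts to PE: ½mv² = mgh
v = √(2gh) = √(2 × 10 × 35.6) = 26.68 m/s

v = 26.7 m/s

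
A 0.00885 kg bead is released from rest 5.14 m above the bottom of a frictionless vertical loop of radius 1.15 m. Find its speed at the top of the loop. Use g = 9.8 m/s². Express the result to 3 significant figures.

v = 7.46 m/s

Energy conservation: mgh = ½mv_top² + mg(2r)
v_top² = 2g(h − 2r) = 2(9.8)(5.14 − 2.300) = 55.66
v_top = 7.461 m/s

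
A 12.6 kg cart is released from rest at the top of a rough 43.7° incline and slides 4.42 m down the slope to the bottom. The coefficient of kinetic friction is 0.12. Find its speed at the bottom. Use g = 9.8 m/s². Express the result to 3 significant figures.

Work–energy: mg(L sinθ) − μ_k(mg cosθ)L = ½mv²
mgh = mgL sinθ = (12.6)(9.8)(4.42)sin43.7° = 377.07 J
W_f = μ_k mg cosθ · L = (0.12)(12.6)(9.8)cos43.7°·4.42 = 47.35 J
½mv² = 377.07 − 47.35 = 329.72 J
v = √(2 × 329.72/12.6) = 7.234 m/s

v = 7.23 m/s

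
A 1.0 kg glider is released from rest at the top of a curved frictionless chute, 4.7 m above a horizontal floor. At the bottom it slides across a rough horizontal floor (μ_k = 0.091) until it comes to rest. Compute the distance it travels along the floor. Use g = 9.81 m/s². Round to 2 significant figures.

d = 52 m

Energy at the top = energy at the end + work done against friction:
At rest all PE has been dissipated by friction: mgh = μ_k m g d
d = h/μ_k = 4.7/0.091 = 51.65 m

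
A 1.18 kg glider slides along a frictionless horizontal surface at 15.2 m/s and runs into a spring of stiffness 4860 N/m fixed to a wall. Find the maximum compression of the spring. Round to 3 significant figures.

x = 0.237 m

All KE is stored as spring PE at maximum compression: ½mv² = ½kx²
x = v√(m/k) = 15.2 × √(1.18/4860) = 0.2368 m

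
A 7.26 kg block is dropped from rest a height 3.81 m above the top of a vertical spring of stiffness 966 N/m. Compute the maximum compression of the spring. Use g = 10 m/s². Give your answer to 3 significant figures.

Take the reference level at the top of the uncompressed spring. At max compression the block has fallen H + x and is momentarily at rest:
mg(H + x) = ½kx²
½(966)x² − (7.26)(10)x − (7.26)(10)(3.81) = 0
483.0x² − 72.60x − 276.6 = 0
x = [72.60 + √(5271 + 534403)]/(2 × 483.0) = 0.8356 m

x = 0.836 m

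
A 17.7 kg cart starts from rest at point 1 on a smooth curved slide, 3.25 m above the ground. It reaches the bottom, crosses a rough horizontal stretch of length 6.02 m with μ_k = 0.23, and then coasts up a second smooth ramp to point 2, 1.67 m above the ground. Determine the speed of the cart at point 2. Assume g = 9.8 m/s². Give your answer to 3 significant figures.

v = 1.96 m/s

Energy at 1: mgh₁ = (17.7)(9.8)(3.25) = 563.75 J
Friction loss: W_f = μ_k mg d = 240.2 J
At 2: ½mv² + mgh₂ = mgh₁ − W_f
½mv² = 563.75 − 240.2 − 289.68 = 33.894 J
v = √(2 × 33.894/17.7) = 1.957 m/s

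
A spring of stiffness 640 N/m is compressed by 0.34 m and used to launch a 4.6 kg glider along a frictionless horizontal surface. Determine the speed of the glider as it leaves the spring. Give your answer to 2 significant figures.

The glider leaves the spring when the spring is at natural length, so ½kx² = ½mv²
v = x√(k/m) = 0.34 × √(640/4.6) = 4.010 m/s

v = 4.0 m/s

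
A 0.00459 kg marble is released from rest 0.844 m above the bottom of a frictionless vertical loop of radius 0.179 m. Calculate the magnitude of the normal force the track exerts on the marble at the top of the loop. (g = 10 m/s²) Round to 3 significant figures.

Energy from release to top (height 2r): mgh = ½mv_top² + mg(2r)
v_top² = 2g(h − 2r) = 2(10)(0.844 − 0.3580) = 9.7200 m²/s²
At the top, both N and weight point toward the centre: N + mg = mv_top²/r
N = m(v_top²/r − g) = 0.00459(9.7200/0.179 − 10) = 0.2033 N

N = 0.203 N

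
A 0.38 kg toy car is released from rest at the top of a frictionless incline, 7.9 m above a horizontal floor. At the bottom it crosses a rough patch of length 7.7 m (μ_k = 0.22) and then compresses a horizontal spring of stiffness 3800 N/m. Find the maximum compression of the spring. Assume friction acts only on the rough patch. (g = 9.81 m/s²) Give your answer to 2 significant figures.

x = 0.11 m

Initial energy: E₁ = mgh = (0.38)(9.81)(7.9) = 29.450 J
Friction removes W_f = μ_k mg d = (0.22)(0.38)(9.81)(7.7) = 6.315 J
Energy reaching the spring: E = 29.450 − 6.315 = 23.135 J
At max compression ½kx² = E ⇒ x = √(2E/k) = √(2 × 23.135/3800) = 0.1103 m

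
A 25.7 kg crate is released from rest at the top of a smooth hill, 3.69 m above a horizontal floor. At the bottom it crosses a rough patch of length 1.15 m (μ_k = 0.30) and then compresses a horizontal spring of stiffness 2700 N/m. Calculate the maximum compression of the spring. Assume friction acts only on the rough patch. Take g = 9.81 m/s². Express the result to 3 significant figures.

x = 0.790 m

Initial energy: E₁ = mgh = (25.7)(9.81)(3.69) = 930.31 J
Friction removes W_f = μ_k mg d = (0.30)(25.7)(9.81)(1.15) = 86.98 J
Energy reaching the spring: E = 930.31 − 86.98 = 843.33 J
At max compression ½kx² = E ⇒ x = √(2E/k) = √(2 × 843.33/2700) = 0.7904 m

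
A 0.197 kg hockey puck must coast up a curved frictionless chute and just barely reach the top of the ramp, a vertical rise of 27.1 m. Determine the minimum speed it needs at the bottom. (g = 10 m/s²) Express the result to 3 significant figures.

v = 23.3 m/s

At the top it is momentarily at rest, so all KE converts to PE: ½mv² = mgh
v = √(2gh) = √(2 × 10 × 27.1) = 23.28 m/s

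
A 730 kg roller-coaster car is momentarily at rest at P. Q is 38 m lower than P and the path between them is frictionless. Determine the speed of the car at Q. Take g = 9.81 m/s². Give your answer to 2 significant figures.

v = 27 m/s

Energy conservation between the two points: mgh = ½mv²
v = √(2gh) = √(2 × 9.81 × 38) = √745.56 = 27.30 m/s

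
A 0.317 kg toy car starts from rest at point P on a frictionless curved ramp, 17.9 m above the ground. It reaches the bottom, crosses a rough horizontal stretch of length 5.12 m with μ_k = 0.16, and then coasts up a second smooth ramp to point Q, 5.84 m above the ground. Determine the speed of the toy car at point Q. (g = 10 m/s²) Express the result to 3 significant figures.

v = 15.0 m/s

Energy at P: mgh₁ = (0.317)(10)(17.9) = 56.743 J
Friction loss: W_f = μ_k mg d = 2.597 J
At Q: ½mv² + mgh₂ = mgh₁ − W_f
½mv² = 56.743 − 2.597 − 18.513 = 35.633 J
v = √(2 × 35.633/0.317) = 14.99 m/s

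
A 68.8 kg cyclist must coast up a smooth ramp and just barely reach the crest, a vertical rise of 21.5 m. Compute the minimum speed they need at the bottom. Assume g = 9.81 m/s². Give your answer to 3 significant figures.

v = 20.5 m/s

At the top they are momentarily at rest, so all KE converts to PE: ½mv² = mgh
v = √(2gh) = √(2 × 9.81 × 21.5) = 20.54 m/s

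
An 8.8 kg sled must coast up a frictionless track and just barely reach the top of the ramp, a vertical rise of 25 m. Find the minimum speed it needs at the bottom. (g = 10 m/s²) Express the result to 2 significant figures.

v = 22 m/s

At the top it is momentarily at rest, so all KE converts to PE: ½mv² = mgh
v = √(2gh) = √(2 × 10 × 25) = 22.36 m/s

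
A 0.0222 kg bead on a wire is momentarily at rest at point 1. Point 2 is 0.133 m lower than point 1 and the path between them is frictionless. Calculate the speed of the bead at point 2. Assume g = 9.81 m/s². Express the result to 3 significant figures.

v = 1.62 m/s

Mechanical energy is conserved (no friction): mgh = ½mv²
v = √(2gh) = √(2 × 9.81 × 0.133) = √2.6095 = 1.615 m/s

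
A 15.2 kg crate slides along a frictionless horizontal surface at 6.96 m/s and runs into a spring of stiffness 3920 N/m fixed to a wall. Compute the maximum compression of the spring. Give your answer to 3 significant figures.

Conservation of energy between contact and max compression: ½mv² = ½kx²
x = v√(m/k) = 6.96 × √(15.2/3920) = 0.4334 m

x = 0.433 m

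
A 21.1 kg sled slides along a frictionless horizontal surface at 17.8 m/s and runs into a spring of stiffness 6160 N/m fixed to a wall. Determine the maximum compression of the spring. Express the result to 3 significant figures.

x = 1.04 m

Conservation of energy between contact and max compression: ½mv² = ½kx²
x = v√(m/k) = 17.8 × √(21.1/6160) = 1.042 m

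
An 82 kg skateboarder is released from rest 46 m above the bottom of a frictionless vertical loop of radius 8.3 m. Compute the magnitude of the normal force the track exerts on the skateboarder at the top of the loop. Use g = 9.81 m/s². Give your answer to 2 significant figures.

Energy from release to top (height 2r): mgh = ½mv_top² + mg(2r)
v_top² = 2g(h − 2r) = 2(9.81)(46 − 16.60) = 576.83 m²/s²
At the top, both N and weight point toward the centre: N + mg = mv_top²/r
N = m(v_top²/r − g) = 82(576.83/8.3 − 9.81) = 4894 N

N = 4900 N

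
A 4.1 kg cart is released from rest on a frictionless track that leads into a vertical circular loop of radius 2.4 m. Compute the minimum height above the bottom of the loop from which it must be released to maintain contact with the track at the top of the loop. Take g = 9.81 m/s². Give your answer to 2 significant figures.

h = 6.0 m

At the top, for minimum speed gravity alone supplies the centripetal force: mg = mv_top²/r ⇒ v_top² = gr = 23.54 m²/s²
Energy conservation from release height h to the top (height 2r): mgh = ½mv_top² + mg(2r)
h = v_top²/(2g) + 2r = r/2 + 2r = 5r/2 = 6.000 m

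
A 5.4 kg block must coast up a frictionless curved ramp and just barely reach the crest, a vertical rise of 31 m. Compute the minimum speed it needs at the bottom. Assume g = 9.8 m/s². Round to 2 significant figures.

At the top it is momentarily at rest, so all KE converts to PE: ½mv² = mgh
v = √(2gh) = √(2 × 9.8 × 31) = 24.65 m/s

v = 25 m/s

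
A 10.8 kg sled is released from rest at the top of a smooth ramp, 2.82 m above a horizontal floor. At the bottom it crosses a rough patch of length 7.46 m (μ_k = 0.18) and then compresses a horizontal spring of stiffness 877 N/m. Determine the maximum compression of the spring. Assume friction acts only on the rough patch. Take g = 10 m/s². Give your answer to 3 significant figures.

Initial energy: E₁ = mgh = (10.8)(10)(2.82) = 304.56 J
Friction removes W_f = μ_k mg d = (0.18)(10.8)(10)(7.46) = 145.0 J
Energy reaching the spring: E = 304.56 − 145.0 = 159.54 J
At max compression ½kx² = E ⇒ x = √(2E/k) = √(2 × 159.54/877) = 0.6032 m

x = 0.603 m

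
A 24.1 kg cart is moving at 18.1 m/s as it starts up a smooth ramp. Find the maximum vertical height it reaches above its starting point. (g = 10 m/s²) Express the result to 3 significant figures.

h = 16.4 m

By energy conservation, ½mv² = mgh
h = v²/(2g) = 18.1²/(2 × 10) = 16.38 m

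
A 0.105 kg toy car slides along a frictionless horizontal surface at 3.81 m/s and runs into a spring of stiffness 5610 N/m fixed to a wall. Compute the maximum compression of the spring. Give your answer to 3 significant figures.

x = 0.0165 m

At max compression the car is momentarily at rest: ½mv² = ½kx²
x = v√(m/k) = 3.81 × √(0.105/5610) = 0.01648 m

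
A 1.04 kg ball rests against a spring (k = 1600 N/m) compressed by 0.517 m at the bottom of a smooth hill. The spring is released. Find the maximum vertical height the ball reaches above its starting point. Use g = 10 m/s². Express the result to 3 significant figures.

All spring PE becomes gravitational PE at the highest point: ½kx² = mgh
h = kx²/(2mg) = (1600)(0.517)²/(2 × 1.04 × 10) = 20.56 m

h = 20.6 m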